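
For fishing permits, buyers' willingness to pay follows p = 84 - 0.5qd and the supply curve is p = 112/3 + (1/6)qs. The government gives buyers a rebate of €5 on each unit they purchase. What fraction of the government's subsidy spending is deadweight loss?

DWL / government spending = 3/62

Pre-subsidy: 84 - 0.5q = 112/3 + (1/6)q gives q* = 70 and p* = 49.
With the rebate, buyers effectively pay pb = ps − 5, where ps is the price sellers receive.
On the curves, pb = 84 - 0.5q and ps = 112/3 + (1/6)q; the wedge ps − pb = 5 gives 112/3 + (1/6)q − (84 - 0.5q) = 5, so q' = 77.5.
Then pb = 84 − 0.5·77.5 = 45.25 and ps = 112/3 + (1/6)·77.5 = 50.25.
ΔCS = ½(70 + 77.5)(49 − 45.25) = 276.5625; ΔPS = ½(70 + 77.5)(50.25 − 49) = 92.1875.
Government spending = 5 × 77.5 = 387.5.
DWL = ½ × 5 × (77.5 − 70) = 18.75; fraction = 18.75 / 387.5 = 3/62.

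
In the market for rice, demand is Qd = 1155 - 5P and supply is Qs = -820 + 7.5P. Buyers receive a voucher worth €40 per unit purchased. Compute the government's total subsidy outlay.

Government cost = €19400

Pre-subsidy: 1155 - 5P = -820 + 7.5P gives P* = 158, Q* = 365.
With the rebate, buyers effectively pay Pb = Ps − 40, where Ps is the price sellers receive.
Demand in terms of Ps becomes Qd = 1155 − 5(Ps − 40) = 1355 - 5Ps. Setting this equal to supply: 1355 - 5Ps = -820 + 7.5Ps, so Ps = 174.
Buyers pay Pb = 174 − 40 = 134; Q' = -820 + 7.5·174 = 485.
Government outlay = subsidy × quantity = 40 × 485 = 19400.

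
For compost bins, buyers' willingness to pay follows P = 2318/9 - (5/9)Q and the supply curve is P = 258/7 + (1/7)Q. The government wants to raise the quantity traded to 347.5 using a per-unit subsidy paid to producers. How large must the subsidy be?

At Q = 347.5, from the demand curve buyers pay Pb = 2318/9 − (5/9)·347.5 = 64.5; from the supply curve sellers need Ps = 258/7 + (1/7)·347.5 = 86.5.
The subsidy must fill the gap: s = Ps − Pb = 86.5 − 64.5 = 22.

Required subsidy s = 22 per unit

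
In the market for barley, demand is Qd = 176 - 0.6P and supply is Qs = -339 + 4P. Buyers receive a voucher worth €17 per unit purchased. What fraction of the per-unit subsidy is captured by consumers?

Consumer share = 20/23

Pre-subsidy: 176 - 0.6P = -339 + 4P gives P* = 2575/23, Q* = 2503/23.
With the rebate, buyers effectively pay Pb = Ps − 17, where Ps is the price sellers receive.
Demand in terms of Ps becomes Qd = 176 − 0.6(Ps − 17) = 186.2 - 0.6Ps. Setting this equal to supply: 186.2 - 0.6Ps = -339 + 4Ps, so Ps = 2626/23.
Buyers pay Pb = 2626/23 − 17 = 2235/23; Q' = -339 + 4·(2626/23) = 2707/23.
Buyers' price falls by P* − Pb = 2575/23 − 2235/23 = 340/23; sellers' price rises by Ps − P* = 2626/23 − 2575/23 = 51/23.
So consumers capture (340/23)/17 = 20/23 of each unit of subsidy.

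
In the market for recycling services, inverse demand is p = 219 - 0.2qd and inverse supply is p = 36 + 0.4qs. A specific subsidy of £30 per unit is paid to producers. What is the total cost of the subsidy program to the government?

Pre-subsidy: 219 - 0.2q = 36 + 0.4q gives q* = 305 and p* = 158.
With the subsidy, sellers receive ps = pb + 30 for each unit, where pb is the price buyers pay.
On the curves, pb = 219 - 0.2q and ps = 36 + 0.4q; the wedge ps − pb = 30 gives 36 + 0.4q − (219 - 0.2q) = 30, so q' = 355.
Then pb = 219 − 0.2·355 = 148 and ps = 36 + 0.4·355 = 178.
Government outlay = subsidy × quantity = 30 × 355 = 10650.

Government cost = £10650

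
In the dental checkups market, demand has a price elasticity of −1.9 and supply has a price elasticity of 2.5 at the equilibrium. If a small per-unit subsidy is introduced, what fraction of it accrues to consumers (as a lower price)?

Consumer share = 25/44

For a small subsidy around the equilibrium, the benefit split depends on the relative slopes, which at a point are proportional to the elasticities.
Buyer share = εs/(εs + |εd|) = 2.5/(2.5 + 1.9) = 25/44; seller share = |εd|/(εs + |εd|) = 19/44.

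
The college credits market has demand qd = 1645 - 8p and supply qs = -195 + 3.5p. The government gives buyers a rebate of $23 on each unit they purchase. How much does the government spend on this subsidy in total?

Pre-subsidy: 1645 - 8p = -195 + 3.5p gives p* = 160, q* = 365.
With the rebate, buyers effectively pay pb = ps − 23, where ps is the price sellers receive.
Demand in terms of ps becomes qd = 1645 − 8(ps − 23) = 1829 - 8ps. Setting this equal to supply: 1829 - 8ps = -195 + 3.5ps, so ps = 176.
Buyers pay pb = 176 − 23 = 153; q' = -195 + 3.5·176 = 421.
Government outlay = subsidy × quantity = 23 × 421 = 9683.

Government cost = $9683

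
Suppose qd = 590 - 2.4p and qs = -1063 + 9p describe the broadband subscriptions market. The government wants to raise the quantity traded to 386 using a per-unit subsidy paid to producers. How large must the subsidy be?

Required subsidy s = 76 per unit

At q = 386, invert demand for the buyer price: pb = (590 − 386)/2.4 = 85; invert supply for the seller price: ps = (386 − (-1063))/9 = 161.
The subsidy must fill the gap: s = ps − pb = 161 − 85 = 76.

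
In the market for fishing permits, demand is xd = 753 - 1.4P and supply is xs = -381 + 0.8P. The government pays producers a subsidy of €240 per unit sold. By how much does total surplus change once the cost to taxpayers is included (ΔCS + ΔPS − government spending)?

Net change in total surplus = -161280/11

Pre-subsidy: 753 - 1.4P = -381 + 0.8P gives P* = 5670/11, x* = 345/11.
With the subsidy, sellers receive Ps = Pb + 240 for each unit, where Pb is the price buyers pay.
Supply in terms of Pb becomes xs = -381 + 0.8(Pb + 240) = -189 + 0.8Pb. Setting this equal to demand: 753 - 1.4Pb = -189 + 0.8Pb, so Pb = 4710/11.
Sellers receive Ps = 4710/11 + 240 = 7350/11; x' = 753 − 1.4·(4710/11) = 1689/11.
ΔCS = ½(345/11 + 1689/11)(5670/11 − 4710/11) = 976320/121; ΔPS = ½(345/11 + 1689/11)(7350/11 − 5670/11) = 1708560/121.
Government spending = 240 × 1689/11 = 405360/11.
Net change = 976320/121 + 1708560/121 − 405360/11 = -161280/11. The loss equals the DWL triangle ½·240·1344/11.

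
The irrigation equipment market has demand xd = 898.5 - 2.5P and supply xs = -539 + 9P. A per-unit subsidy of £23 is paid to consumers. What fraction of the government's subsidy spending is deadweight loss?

Pre-subsidy: 898.5 - 2.5P = -539 + 9P gives P* = 125, x* = 586.
With the rebate, buyers effectively pay Pb = Ps − 23, where Ps is the price sellers receive.
Demand in terms of Ps becomes xd = 898.5 − 2.5(Ps − 23) = 956 - 2.5Ps. Setting this equal to supply: 956 - 2.5Ps = -539 + 9Ps, so Ps = 130.
Buyers pay Pb = 130 − 23 = 107; x' = -539 + 9·130 = 631.
ΔCS = ½(586 + 631)(125 − 107) = 10953; ΔPS = ½(586 + 631)(130 − 125) = 3042.5.
Government spending = 23 × 631 = 14513.
DWL = ½ × 23 × (631 − 586) = 517.5; fraction = 517.5 / 14513 = 45/1262.

DWL / government spending = 45/1262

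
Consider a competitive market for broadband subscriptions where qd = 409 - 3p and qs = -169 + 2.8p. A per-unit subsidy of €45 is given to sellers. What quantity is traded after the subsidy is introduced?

Pre-subsidy: 409 - 3p = -169 + 2.8p gives p* = 2890/29, q* = 3191/29.
With the subsidy, sellers receive ps = pb + 45 for each unit, where pb is the price buyers pay.
Supply in terms of pb becomes qs = -169 + 2.8(pb + 45) = -43 + 2.8pb. Setting this equal to demand: 409 - 3pb = -43 + 2.8pb, so pb = 2260/29.
Sellers receive ps = 2260/29 + 45 = 3565/29; q' = 409 − 3·(2260/29) = 5081/29.

q' = 5081/29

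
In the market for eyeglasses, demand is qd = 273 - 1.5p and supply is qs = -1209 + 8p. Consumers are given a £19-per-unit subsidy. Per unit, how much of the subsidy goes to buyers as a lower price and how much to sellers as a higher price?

Buyers gain £16 per unit; sellers gain £3 per unit

Pre-subsidy: 273 - 1.5p = -1209 + 8p gives p* = 156, q* = 39.
With the rebate, buyers effectively pay pb = ps − 19, where ps is the price sellers receive.
Demand in terms of ps becomes qd = 273 − 1.5(ps − 19) = 301.5 - 1.5ps. Setting this equal to supply: 301.5 - 1.5ps = -1209 + 8ps, so ps = 159.
Buyers pay pb = 159 − 19 = 140; q' = -1209 + 8·159 = 63.
Buyers' price falls by p* − pb = 156 − 140 = 16; sellers' price rises by ps − p* = 159 − 156 = 3.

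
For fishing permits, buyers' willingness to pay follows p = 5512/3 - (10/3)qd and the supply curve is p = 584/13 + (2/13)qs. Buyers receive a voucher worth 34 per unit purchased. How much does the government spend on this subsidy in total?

Pre-subsidy: 5512/3 - (10/3)q = 584/13 + (2/13)q gives q* = 514 and p* = 124.
With the rebate, buyers effectively pay pb = ps − 34, where ps is the price sellers receive.
On the curves, pb = 5512/3 - (10/3)q and ps = 584/13 + (2/13)q; the wedge ps − pb = 34 gives 584/13 + (2/13)q − (5512/3 - (10/3)q) = 34, so q' = 523.75.
Then pb = 5512/3 − (10/3)·523.75 = 91.5 and ps = 584/13 + (2/13)·523.75 = 125.5.
Government outlay = subsidy × quantity = 34 × 523.75 = 17807.5.

Government cost = 17807.5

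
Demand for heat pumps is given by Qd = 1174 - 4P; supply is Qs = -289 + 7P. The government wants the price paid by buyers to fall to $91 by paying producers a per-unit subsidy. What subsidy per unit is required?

At a buyer price of 91, quantity demanded is 1174 − 4·91 = 810.
Sellers supply 810 only when they receive Ps with -289 + 7·Ps = 810, i.e. Ps = 157.
s = Ps − Pb = 157 − 91 = 66.

Required subsidy s = $66 per unit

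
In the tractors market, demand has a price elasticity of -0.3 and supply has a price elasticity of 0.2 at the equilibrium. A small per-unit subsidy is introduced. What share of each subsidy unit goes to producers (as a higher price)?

Producer share = 0.6

For a small subsidy around the equilibrium, the benefit split depends on the relative slopes, which at a point are proportional to the elasticities.
Buyer share = εs/(εs + |εd|) = 0.2/(0.2 + 0.3) = 0.4; seller share = |εd|/(εs + |εd|) = 0.6.
So producers capture 0.6 of the subsidy.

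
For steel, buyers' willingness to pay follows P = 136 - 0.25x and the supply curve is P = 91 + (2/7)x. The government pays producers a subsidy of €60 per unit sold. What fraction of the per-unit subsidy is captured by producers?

Producer share = 8/15

Pre-subsidy: 136 - 0.25x = 91 + (2/7)x gives x* = 84 and P* = 115.
With the subsidy, sellers receive Ps = Pb + 60 for each unit, where Pb is the price buyers pay.
On the curves, Pb = 136 - 0.25x and Ps = 91 + (2/7)x; the wedge Ps − Pb = 60 gives 91 + (2/7)x − (136 - 0.25x) = 60, so x' = 196.
Then Pb = 136 − 0.25·196 = 87 and Ps = 91 + (2/7)·196 = 147.
Buyers' price falls by P* − Pb = 115 − 87 = 28; sellers' price rises by Ps − P* = 147 − 115 = 32.
So producers capture 32/60 = 8/15 of each unit of subsidy.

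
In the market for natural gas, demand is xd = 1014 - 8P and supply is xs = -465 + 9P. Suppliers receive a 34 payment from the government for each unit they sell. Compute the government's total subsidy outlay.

Pre-subsidy: 1014 - 8P = -465 + 9P gives P* = 87, x* = 318.
With the subsidy, sellers receive Ps = Pb + 34 for each unit, where Pb is the price buyers pay.
Supply in terms of Pb becomes xs = -465 + 9(Pb + 34) = -159 + 9Pb. Setting this equal to demand: 1014 - 8Pb = -159 + 9Pb, so Pb = 69.
Sellers receive Ps = 69 + 34 = 103; x' = 1014 − 8·69 = 462.
Government outlay = subsidy × quantity = 34 × 462 = 15708.

Government cost = 15708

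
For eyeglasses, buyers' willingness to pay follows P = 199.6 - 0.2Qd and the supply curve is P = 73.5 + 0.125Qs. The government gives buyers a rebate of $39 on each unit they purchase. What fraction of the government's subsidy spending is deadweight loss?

DWL / government spending = 15/127

Pre-subsidy: 199.6 - 0.2Q = 73.5 + 0.125Q gives Q* = 388 and P* = 122.
With the rebate, buyers effectively pay Pb = Ps − 39, where Ps is the price sellers receive.
On the curves, Pb = 199.6 - 0.2Q and Ps = 73.5 + 0.125Q; the wedge Ps − Pb = 39 gives 73.5 + 0.125Q − (199.6 - 0.2Q) = 39, so Q' = 508.
Then Pb = 199.6 − 0.2·508 = 98 and Ps = 73.5 + 0.125·508 = 137.
ΔCS = ½(388 + 508)(122 − 98) = 10752; ΔPS = ½(388 + 508)(137 − 122) = 6720.
Government spending = 39 × 508 = 19812.
DWL = ½ × 39 × (508 − 388) = 2340; fraction = 2340 / 19812 = 15/127.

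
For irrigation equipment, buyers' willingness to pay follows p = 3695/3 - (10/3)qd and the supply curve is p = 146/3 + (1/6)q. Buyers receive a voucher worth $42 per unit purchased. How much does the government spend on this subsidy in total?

Pre-subsidy: 3695/3 - (10/3)q = 146/3 + (1/6)q gives q* = 338 and p* = 105.
With the rebate, buyers effectively pay pb = ps − 42, where ps is the price sellers receive.
On the curves, pb = 3695/3 - (10/3)q and ps = 146/3 + (1/6)q; the wedge ps − pb = 42 gives 146/3 + (1/6)q − (3695/3 - (10/3)q) = 42, so q' = 350.
Then pb = 3695/3 − (10/3)·350 = 65 and ps = 146/3 + (1/6)·350 = 107.
Government outlay = subsidy × quantity = 42 × 350 = 14700.

Government cost = $14700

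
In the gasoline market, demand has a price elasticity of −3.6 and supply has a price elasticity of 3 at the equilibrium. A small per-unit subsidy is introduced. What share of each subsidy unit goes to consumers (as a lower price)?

Consumer share = 5/11

For a small subsidy around the equilibrium, the benefit split depends on the relative slopes, which at a point are proportional to the elasticities.
Buyer share = εs/(εs + |εd|) = 3/(3 + 3.6) = 5/11; seller share = |εd|/(εs + |εd|) = 6/11.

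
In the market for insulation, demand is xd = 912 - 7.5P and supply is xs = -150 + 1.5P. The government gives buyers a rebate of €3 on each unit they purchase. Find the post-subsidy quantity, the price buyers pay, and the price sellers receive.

x' = 30.75; buyers pay €117.5; sellers receive €120.5

Pre-subsidy: 912 - 7.5P = -150 + 1.5P gives P* = 118, x* = 27.
With the rebate, buyers effectively pay Pb = Ps − 3, where Ps is the price sellers receive.
Demand in terms of Ps becomes xd = 912 − 7.5(Ps − 3) = 934.5 - 7.5Ps. Setting this equal to supply: 934.5 - 7.5Ps = -150 + 1.5Ps, so Ps = 120.5.
Buyers pay Pb = 120.5 − 3 = 117.5; x' = -150 + 1.5·120.5 = 30.75.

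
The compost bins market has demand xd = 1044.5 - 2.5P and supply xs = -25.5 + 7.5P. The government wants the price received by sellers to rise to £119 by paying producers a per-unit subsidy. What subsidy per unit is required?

At a seller price of 119, quantity supplied is -25.5 + 7.5·119 = 867.
Buyers absorb 867 only when they pay Pb with 1044.5 − 2.5·Pb = 867, i.e. Pb = 71.
s = Ps − Pb = 119 − 71 = 48.

Required subsidy s = £48 per unit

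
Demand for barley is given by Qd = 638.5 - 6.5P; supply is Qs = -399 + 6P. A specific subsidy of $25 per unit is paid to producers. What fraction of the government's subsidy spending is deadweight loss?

Pre-subsidy: 638.5 - 6.5P = -399 + 6P gives P* = 83, Q* = 99.
With the subsidy, sellers receive Ps = Pb + 25 for each unit, where Pb is the price buyers pay.
Supply in terms of Pb becomes Qs = -399 + 6(Pb + 25) = -249 + 6Pb. Setting this equal to demand: 638.5 - 6.5Pb = -249 + 6Pb, so Pb = 71.
Sellers receive Ps = 71 + 25 = 96; Q' = 638.5 − 6.5·71 = 177.
ΔCS = ½(99 + 177)(83 − 71) = 1656; ΔPS = ½(99 + 177)(96 − 83) = 1794.
Government spending = 25 × 177 = 4425.
DWL = ½ × 25 × (177 − 99) = 975; fraction = 975 / 4425 = 13/59.

DWL / government spending = 13/59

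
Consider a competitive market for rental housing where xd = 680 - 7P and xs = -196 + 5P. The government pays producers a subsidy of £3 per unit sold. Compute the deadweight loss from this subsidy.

Pre-subsidy: 680 - 7P = -196 + 5P gives P* = 73, x* = 169.
With the subsidy, sellers receive Ps = Pb + 3 for each unit, where Pb is the price buyers pay.
Supply in terms of Pb becomes xs = -196 + 5(Pb + 3) = -181 + 5Pb. Setting this equal to demand: 680 - 7Pb = -181 + 5Pb, so Pb = 71.75.
Sellers receive Ps = 71.75 + 3 = 74.75; x' = 680 − 7·71.75 = 177.75.
The subsidy expands output by 177.75 − 169 = 8.75 past the efficient level; on those units the gap between marginal cost and willingness to pay runs from 0 up to 3.
DWL = ½ × 3 × 8.75 = 13.125.

Deadweight loss = £13.125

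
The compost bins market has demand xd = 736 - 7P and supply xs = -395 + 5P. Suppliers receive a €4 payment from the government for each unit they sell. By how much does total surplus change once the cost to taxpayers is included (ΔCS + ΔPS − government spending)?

Net change in total surplus = -70/3

Pre-subsidy: 736 - 7P = -395 + 5P gives P* = 94.25, x* = 76.25.
With the subsidy, sellers receive Ps = Pb + 4 for each unit, where Pb is the price buyers pay.
Supply in terms of Pb becomes xs = -395 + 5(Pb + 4) = -375 + 5Pb. Setting this equal to demand: 736 - 7Pb = -375 + 5Pb, so Pb = 1111/12.
Sellers receive Ps = 1111/12 + 4 = 1159/12; x' = 736 − 7·(1111/12) = 1055/12.
ΔCS = ½(76.25 + 1055/12)(94.25 − 1111/12) = 4925/36; ΔPS = ½(76.25 + 1055/12)(1159/12 − 94.25) = 6895/36.
Government spending = 4 × 1055/12 = 1055/3.
Net change = 4925/36 + 6895/36 − 1055/3 = -70/3. The loss equals the DWL triangle ½·4·35/3.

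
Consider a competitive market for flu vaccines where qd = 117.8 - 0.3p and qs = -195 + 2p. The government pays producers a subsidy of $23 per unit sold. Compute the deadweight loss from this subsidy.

Pre-subsidy: 117.8 - 0.3p = -195 + 2p gives p* = 136, q* = 77.
With the subsidy, sellers receive ps = pb + 23 for each unit, where pb is the price buyers pay.
Supply in terms of pb becomes qs = -195 + 2(pb + 23) = -149 + 2pb. Setting this equal to demand: 117.8 - 0.3pb = -149 + 2pb, so pb = 116.
Sellers receive ps = 116 + 23 = 139; q' = 117.8 − 0.3·116 = 83.
The subsidy expands output by 83 − 77 = 6 past the efficient level; on those units the gap between marginal cost and willingness to pay runs from 0 up to 23.
DWL = ½ × 23 × 6 = 69.

Deadweight loss = $69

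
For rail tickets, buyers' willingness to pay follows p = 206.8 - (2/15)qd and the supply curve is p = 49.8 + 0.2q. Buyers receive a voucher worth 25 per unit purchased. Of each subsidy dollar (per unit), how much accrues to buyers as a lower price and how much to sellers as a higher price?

Pre-subsidy: 206.8 - (2/15)q = 49.8 + 0.2q gives q* = 471 and p* = 144.
With the rebate, buyers effectively pay pb = ps − 25, where ps is the price sellers receive.
On the curves, pb = 206.8 - (2/15)q and ps = 49.8 + 0.2q; the wedge ps − pb = 25 gives 49.8 + 0.2q − (206.8 - (2/15)q) = 25, so q' = 546.
Then pb = 206.8 − (2/15)·546 = 134 and ps = 49.8 + 0.2·546 = 159.
Buyers' price falls by p* − pb = 144 − 134 = 10; sellers' price rises by ps − p* = 159 − 144 = 15.

Buyers gain 10 per unit; sellers gain 15 per unit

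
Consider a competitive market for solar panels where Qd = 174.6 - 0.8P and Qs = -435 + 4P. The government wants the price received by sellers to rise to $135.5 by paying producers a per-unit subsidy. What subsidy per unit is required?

Required subsidy s = $51 per unit

At a seller price of 135.5, quantity supplied is -435 + 4·135.5 = 107.
Buyers absorb 107 only when they pay Pb with 174.6 − 0.8·Pb = 107, i.e. Pb = 84.5.
s = Ps − Pb = 135.5 − 84.5 = 51.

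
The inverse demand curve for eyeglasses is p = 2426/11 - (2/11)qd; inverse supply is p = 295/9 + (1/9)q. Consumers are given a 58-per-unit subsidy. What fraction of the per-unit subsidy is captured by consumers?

Consumer share = 18/29

Pre-subsidy: 2426/11 - (2/11)q = 295/9 + (1/9)q gives q* = 641 and p* = 104.
With the rebate, buyers effectively pay pb = ps − 58, where ps is the price sellers receive.
On the curves, pb = 2426/11 - (2/11)q and ps = 295/9 + (1/9)q; the wedge ps − pb = 58 gives 295/9 + (1/9)q − (2426/11 - (2/11)q) = 58, so q' = 839.
Then pb = 2426/11 − (2/11)·839 = 68 and ps = 295/9 + (1/9)·839 = 126.
Buyers' price falls by p* − pb = 104 − 68 = 36; sellers' price rises by ps − p* = 126 − 104 = 22.
So consumers capture 36/58 = 18/29 of each unit of subsidy.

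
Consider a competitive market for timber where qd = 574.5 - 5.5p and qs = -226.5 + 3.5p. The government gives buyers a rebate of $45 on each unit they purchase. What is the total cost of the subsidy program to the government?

Government cost = $8156.25

Pre-subsidy: 574.5 - 5.5p = -226.5 + 3.5p gives p* = 89, q* = 85.
With the rebate, buyers effectively pay pb = ps − 45, where ps is the price sellers receive.
Demand in terms of ps becomes qd = 574.5 − 5.5(ps − 45) = 822 - 5.5ps. Setting this equal to supply: 822 - 5.5ps = -226.5 + 3.5ps, so ps = 116.5.
Buyers pay pb = 116.5 − 45 = 71.5; q' = -226.5 + 3.5·116.5 = 181.25.
Government outlay = subsidy × quantity = 45 × 181.25 = 8156.25.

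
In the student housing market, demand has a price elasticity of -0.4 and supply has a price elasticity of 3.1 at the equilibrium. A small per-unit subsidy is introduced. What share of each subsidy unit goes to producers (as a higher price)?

For a small subsidy around the equilibrium, the benefit split depends on the relative slopes, which at a point are proportional to the elasticities.
Buyer share = εs/(εs + |εd|) = 3.1/(3.1 + 0.4) = 31/35; seller share = |εd|/(εs + |εd|) = 4/35.
So producers capture 4/35 of the subsidy.

Producer share = 4/35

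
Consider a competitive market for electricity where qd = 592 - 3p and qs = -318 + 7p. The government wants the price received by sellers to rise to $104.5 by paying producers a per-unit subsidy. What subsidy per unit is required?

At a seller price of 104.5, quantity supplied is -318 + 7·104.5 = 413.5.
Buyers absorb 413.5 only when they pay pb with 592 − 3·pb = 413.5, i.e. pb = 59.5.
s = ps − pb = 104.5 − 59.5 = 45.

Required subsidy s = $45 per unit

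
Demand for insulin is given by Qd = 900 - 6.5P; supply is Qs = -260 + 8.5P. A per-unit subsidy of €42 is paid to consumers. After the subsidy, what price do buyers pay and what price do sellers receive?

Pre-subsidy: 900 - 6.5P = -260 + 8.5P gives P* = 232/3, Q* = 1192/3.
With the rebate, buyers effectively pay Pb = Ps − 42, where Ps is the price sellers receive.
Demand in terms of Ps becomes Qd = 900 − 6.5(Ps − 42) = 1173 - 6.5Ps. Setting this equal to supply: 1173 - 6.5Ps = -260 + 8.5Ps, so Ps = 1433/15.
Buyers pay Pb = 1433/15 − 42 = 803/15; Q' = -260 + 8.5·(1433/15) = 16561/30.

Buyers pay 803/15; sellers receive 1433/15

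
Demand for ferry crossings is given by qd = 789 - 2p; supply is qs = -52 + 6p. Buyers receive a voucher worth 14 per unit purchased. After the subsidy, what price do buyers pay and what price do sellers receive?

Pre-subsidy: 789 - 2p = -52 + 6p gives p* = 105.125, q* = 578.75.
With the rebate, buyers effectively pay pb = ps − 14, where ps is the price sellers receive.
Demand in terms of ps becomes qd = 789 − 2(ps − 14) = 817 - 2ps. Setting this equal to supply: 817 - 2ps = -52 + 6ps, so ps = 108.625.
Buyers pay pb = 108.625 − 14 = 94.625; q' = -52 + 6·108.625 = 599.75.

Buyers pay 94.625; sellers receive 108.625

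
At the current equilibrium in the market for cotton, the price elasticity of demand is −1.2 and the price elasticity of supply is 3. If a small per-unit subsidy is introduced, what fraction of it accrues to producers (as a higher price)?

For a small subsidy around the equilibrium, the benefit split depends on the relative slopes, which at a point are proportional to the elasticities.
Buyer share = εs/(εs + |εd|) = 3/(3 + 1.2) = 5/7; seller share = |εd|/(εs + |εd|) = 2/7.
So producers capture 2/7 of the subsidy.

Producer share = 2/7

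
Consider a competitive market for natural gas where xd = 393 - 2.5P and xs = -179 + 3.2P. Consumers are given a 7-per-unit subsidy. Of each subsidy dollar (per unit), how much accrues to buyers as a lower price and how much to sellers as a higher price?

Pre-subsidy: 393 - 2.5P = -179 + 3.2P gives P* = 5720/57, x* = 8101/57.
With the rebate, buyers effectively pay Pb = Ps − 7, where Ps is the price sellers receive.
Demand in terms of Ps becomes xd = 393 − 2.5(Ps − 7) = 410.5 - 2.5Ps. Setting this equal to supply: 410.5 - 2.5Ps = -179 + 3.2Ps, so Ps = 1965/19.
Buyers pay Pb = 1965/19 − 7 = 1832/19; x' = -179 + 3.2·(1965/19) = 2887/19.
Buyers' price falls by P* − Pb = 5720/57 − 1832/19 = 224/57; sellers' price rises by Ps − P* = 1965/19 − 5720/57 = 175/57.

Buyers gain 224/57 per unit; sellers gain 175/57 per unit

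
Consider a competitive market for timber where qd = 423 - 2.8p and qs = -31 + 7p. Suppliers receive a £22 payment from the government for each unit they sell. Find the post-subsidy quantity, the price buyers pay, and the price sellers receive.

q' = 2361/7; buyers pay 1500/49; sellers receive 2578/49

Pre-subsidy: 423 - 2.8p = -31 + 7p gives p* = 2270/49, q* = 2053/7.
With the subsidy, sellers receive ps = pb + 22 for each unit, where pb is the price buyers pay.
Supply in terms of pb becomes qs = -31 + 7(pb + 22) = 123 + 7pb. Setting this equal to demand: 423 - 2.8pb = 123 + 7pb, so pb = 1500/49.
Sellers receive ps = 1500/49 + 22 = 2578/49; q' = 423 − 2.8·(1500/49) = 2361/7.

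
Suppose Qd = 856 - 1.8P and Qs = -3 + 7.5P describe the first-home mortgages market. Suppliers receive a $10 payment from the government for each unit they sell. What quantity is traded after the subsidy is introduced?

Pre-subsidy: 856 - 1.8P = -3 + 7.5P gives P* = 8590/93, Q* = 21382/31.
With the subsidy, sellers receive Ps = Pb + 10 for each unit, where Pb is the price buyers pay.
Supply in terms of Pb becomes Qs = -3 + 7.5(Pb + 10) = 72 + 7.5Pb. Setting this equal to demand: 856 - 1.8Pb = 72 + 7.5Pb, so Pb = 7840/93.
Sellers receive Ps = 7840/93 + 10 = 8770/93; Q' = 856 − 1.8·(7840/93) = 21832/31.

Q' = 21832/31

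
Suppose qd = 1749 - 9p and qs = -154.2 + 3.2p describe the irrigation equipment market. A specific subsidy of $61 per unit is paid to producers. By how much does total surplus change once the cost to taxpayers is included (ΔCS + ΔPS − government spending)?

Pre-subsidy: 1749 - 9p = -154.2 + 3.2p gives p* = 156, q* = 345.
With the subsidy, sellers receive ps = pb + 61 for each unit, where pb is the price buyers pay.
Supply in terms of pb becomes qs = -154.2 + 3.2(pb + 61) = 41 + 3.2pb. Setting this equal to demand: 1749 - 9pb = 41 + 3.2pb, so pb = 140.
Sellers receive ps = 140 + 61 = 201; q' = 1749 − 9·140 = 489.
ΔCS = ½(345 + 489)(156 − 140) = 6672; ΔPS = ½(345 + 489)(201 − 156) = 18765.
Government spending = 61 × 489 = 29829.
Net change = 6672 + 18765 − 29829 = -4392. The loss equals the DWL triangle ½·61·144.

Net change in total surplus = -$4392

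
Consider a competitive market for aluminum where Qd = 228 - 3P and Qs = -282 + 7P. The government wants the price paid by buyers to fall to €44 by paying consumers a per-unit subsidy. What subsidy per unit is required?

Required subsidy s = €10 per unit

At a buyer price of 44, quantity demanded is 228 − 3·44 = 96.
Sellers supply 96 only when they receive Ps with -282 + 7·Ps = 96, i.e. Ps = 54.
s = Ps − Pb = 54 − 44 = 10.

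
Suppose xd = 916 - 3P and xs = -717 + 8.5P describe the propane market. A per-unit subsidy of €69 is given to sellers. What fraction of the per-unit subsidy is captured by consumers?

Consumer share = 17/23

Pre-subsidy: 916 - 3P = -717 + 8.5P gives P* = 142, x* = 490.
With the subsidy, sellers receive Ps = Pb + 69 for each unit, where Pb is the price buyers pay.
Supply in terms of Pb becomes xs = -717 + 8.5(Pb + 69) = -130.5 + 8.5Pb. Setting this equal to demand: 916 - 3Pb = -130.5 + 8.5Pb, so Pb = 91.
Sellers receive Ps = 91 + 69 = 160; x' = 916 − 3·91 = 643.
Buyers' price falls by P* − Pb = 142 − 91 = 51; sellers' price rises by Ps − P* = 160 − 142 = 18.
So consumers capture 51/69 = 17/23 of each unit of subsidy.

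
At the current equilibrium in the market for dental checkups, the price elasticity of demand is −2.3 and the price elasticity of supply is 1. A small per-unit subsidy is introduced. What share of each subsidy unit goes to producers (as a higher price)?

For a small subsidy around the equilibrium, the benefit split depends on the relative slopes, which at a point are proportional to the elasticities.
Buyer share = εs/(εs + |εd|) = 1/(1 + 2.3) = 10/33; seller share = |εd|/(εs + |εd|) = 23/33.
So producers capture 23/33 of the subsidy.

Producer share = 23/33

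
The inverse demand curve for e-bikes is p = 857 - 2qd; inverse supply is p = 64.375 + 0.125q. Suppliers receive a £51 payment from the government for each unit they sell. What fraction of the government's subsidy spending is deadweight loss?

Pre-subsidy: 857 - 2q = 64.375 + 0.125q gives q* = 373 and p* = 111.
With the subsidy, sellers receive ps = pb + 51 for each unit, where pb is the price buyers pay.
On the curves, pb = 857 - 2q and ps = 64.375 + 0.125q; the wedge ps − pb = 51 gives 64.375 + 0.125q − (857 - 2q) = 51, so q' = 397.
Then pb = 857 − 2·397 = 63 and ps = 64.375 + 0.125·397 = 114.
ΔCS = ½(373 + 397)(111 − 63) = 18480; ΔPS = ½(373 + 397)(114 − 111) = 1155.
Government spending = 51 × 397 = 20247.
DWL = ½ × 51 × (397 − 373) = 612; fraction = 612 / 20247 = 12/397.

DWL / government spending = 12/397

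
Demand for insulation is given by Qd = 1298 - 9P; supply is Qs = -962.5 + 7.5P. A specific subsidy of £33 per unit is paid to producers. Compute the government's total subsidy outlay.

Government cost = £6600

Pre-subsidy: 1298 - 9P = -962.5 + 7.5P gives P* = 137, Q* = 65.
With the subsidy, sellers receive Ps = Pb + 33 for each unit, where Pb is the price buyers pay.
Supply in terms of Pb becomes Qs = -962.5 + 7.5(Pb + 33) = -715 + 7.5Pb. Setting this equal to demand: 1298 - 9Pb = -715 + 7.5Pb, so Pb = 122.
Sellers receive Ps = 122 + 33 = 155; Q' = 1298 − 9·122 = 200.
Government outlay = subsidy × quantity = 33 × 200 = 6600.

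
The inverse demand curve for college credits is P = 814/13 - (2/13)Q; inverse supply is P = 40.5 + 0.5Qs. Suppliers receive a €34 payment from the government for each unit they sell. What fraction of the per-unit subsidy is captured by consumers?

Consumer share = 4/17

Pre-subsidy: 814/13 - (2/13)Q = 40.5 + 0.5Q gives Q* = 575/17 and P* = 976/17.
With the subsidy, sellers receive Ps = Pb + 34 for each unit, where Pb is the price buyers pay.
On the curves, Pb = 814/13 - (2/13)Q and Ps = 40.5 + 0.5Q; the wedge Ps − Pb = 34 gives 40.5 + 0.5Q − (814/13 - (2/13)Q) = 34, so Q' = 1459/17.
Then Pb = 814/13 − (2/13)·(1459/17) = 840/17 and Ps = 40.5 + 0.5·(1459/17) = 1418/17.
Buyers' price falls by P* − Pb = 976/17 − 840/17 = 8; sellers' price rises by Ps − P* = 1418/17 − 976/17 = 26.
So consumers capture 8/34 = 4/17 of each unit of subsidy.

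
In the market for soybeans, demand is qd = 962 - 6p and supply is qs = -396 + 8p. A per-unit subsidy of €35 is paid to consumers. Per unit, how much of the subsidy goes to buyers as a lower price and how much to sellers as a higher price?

Buyers gain €20 per unit; sellers gain €15 per unit

Pre-subsidy: 962 - 6p = -396 + 8p gives p* = 97, q* = 380.
With the rebate, buyers effectively pay pb = ps − 35, where ps is the price sellers receive.
Demand in terms of ps becomes qd = 962 − 6(ps − 35) = 1172 - 6ps. Setting this equal to supply: 1172 - 6ps = -396 + 8ps, so ps = 112.
Buyers pay pb = 112 − 35 = 77; q' = -396 + 8·112 = 500.
Buyers' price falls by p* − pb = 97 − 77 = 20; sellers' price rises by ps − p* = 112 − 97 = 15.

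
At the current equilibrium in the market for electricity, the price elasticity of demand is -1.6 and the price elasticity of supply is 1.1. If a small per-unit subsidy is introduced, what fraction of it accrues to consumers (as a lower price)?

For a small subsidy around the equilibrium, the benefit split depends on the relative slopes, which at a point are proportional to the elasticities.
Buyer share = εs/(εs + |εd|) = 1.1/(1.1 + 1.6) = 11/27; seller share = |εd|/(εs + |εd|) = 16/27.

Consumer share = 11/27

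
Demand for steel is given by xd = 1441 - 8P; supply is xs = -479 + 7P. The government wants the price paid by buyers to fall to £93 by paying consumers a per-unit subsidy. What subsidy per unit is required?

Required subsidy s = £75 per unit

At a buyer price of 93, quantity demanded is 1441 − 8·93 = 697.
Sellers supply 697 only when they receive Ps with -479 + 7·Ps = 697, i.e. Ps = 168.
s = Ps − Pb = 168 − 93 = 75.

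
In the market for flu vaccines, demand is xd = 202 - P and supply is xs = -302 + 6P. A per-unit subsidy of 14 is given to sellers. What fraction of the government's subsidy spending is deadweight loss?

Pre-subsidy: 202 - P = -302 + 6P gives P* = 72, x* = 130.
With the subsidy, sellers receive Ps = Pb + 14 for each unit, where Pb is the price buyers pay.
Supply in terms of Pb becomes xs = -302 + 6(Pb + 14) = -218 + 6Pb. Setting this equal to demand: 202 - Pb = -218 + 6Pb, so Pb = 60.
Sellers receive Ps = 60 + 14 = 74; x' = 202 − 1·60 = 142.
ΔCS = ½(130 + 142)(72 − 60) = 1632; ΔPS = ½(130 + 142)(74 − 72) = 272.
Government spending = 14 × 142 = 1988.
DWL = ½ × 14 × (142 − 130) = 84; fraction = 84 / 1988 = 3/71.

DWL / government spending = 3/71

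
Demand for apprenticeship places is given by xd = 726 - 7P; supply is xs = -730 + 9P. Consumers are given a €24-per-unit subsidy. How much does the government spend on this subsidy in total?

Pre-subsidy: 726 - 7P = -730 + 9P gives P* = 91, x* = 89.
With the rebate, buyers effectively pay Pb = Ps − 24, where Ps is the price sellers receive.
Demand in terms of Ps becomes xd = 726 − 7(Ps − 24) = 894 - 7Ps. Setting this equal to supply: 894 - 7Ps = -730 + 9Ps, so Ps = 101.5.
Buyers pay Pb = 101.5 − 24 = 77.5; x' = -730 + 9·101.5 = 183.5.
Government outlay = subsidy × quantity = 24 × 183.5 = 4404.

Government cost = €4404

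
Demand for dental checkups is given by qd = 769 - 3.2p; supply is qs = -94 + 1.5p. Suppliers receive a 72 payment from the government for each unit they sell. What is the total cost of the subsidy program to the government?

Pre-subsidy: 769 - 3.2p = -94 + 1.5p gives p* = 8630/47, q* = 8527/47.
With the subsidy, sellers receive ps = pb + 72 for each unit, where pb is the price buyers pay.
Supply in terms of pb becomes qs = -94 + 1.5(pb + 72) = 14 + 1.5pb. Setting this equal to demand: 769 - 3.2pb = 14 + 1.5pb, so pb = 7550/47.
Sellers receive ps = 7550/47 + 72 = 10934/47; q' = 769 − 3.2·(7550/47) = 11983/47.
Government outlay = subsidy × quantity = 72 × 11983/47 = 862776/47.

Government cost = 862776/47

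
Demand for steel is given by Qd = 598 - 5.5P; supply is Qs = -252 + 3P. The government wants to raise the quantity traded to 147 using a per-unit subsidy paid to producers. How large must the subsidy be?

Required subsidy s = 51 per unit

At Q = 147, invert demand for the buyer price: Pb = (598 − 147)/5.5 = 82; invert supply for the seller price: Ps = (147 − (-252))/3 = 133.
The subsidy must fill the gap: s = Ps − Pb = 133 − 82 = 51.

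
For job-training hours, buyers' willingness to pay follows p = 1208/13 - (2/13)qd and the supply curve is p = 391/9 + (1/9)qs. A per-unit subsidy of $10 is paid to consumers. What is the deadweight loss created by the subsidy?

Pre-subsidy: 1208/13 - (2/13)q = 391/9 + (1/9)q gives q* = 5789/31 and p* = 1990/31.
With the rebate, buyers effectively pay pb = ps − 10, where ps is the price sellers receive.
On the curves, pb = 1208/13 - (2/13)q and ps = 391/9 + (1/9)q; the wedge ps − pb = 10 gives 391/9 + (1/9)q − (1208/13 - (2/13)q) = 10, so q' = 6959/31.
Then pb = 1208/13 − (2/13)·(6959/31) = 1810/31 and ps = 391/9 + (1/9)·(6959/31) = 2120/31.
The subsidy expands output by 6959/31 − 5789/31 = 1170/31 past the efficient level; on those units the gap between marginal cost and willingness to pay runs from 0 up to 10.
DWL = ½ × 10 × 1170/31 = 5850/31.

Deadweight loss = 5850/31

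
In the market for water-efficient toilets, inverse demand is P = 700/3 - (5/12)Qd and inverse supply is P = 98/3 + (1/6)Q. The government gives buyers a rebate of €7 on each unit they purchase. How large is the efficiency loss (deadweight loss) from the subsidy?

Deadweight loss = €42

Pre-subsidy: 700/3 - (5/12)Q = 98/3 + (1/6)Q gives Q* = 344 and P* = 90.
With the rebate, buyers effectively pay Pb = Ps − 7, where Ps is the price sellers receive.
On the curves, Pb = 700/3 - (5/12)Q and Ps = 98/3 + (1/6)Q; the wedge Ps − Pb = 7 gives 98/3 + (1/6)Q − (700/3 - (5/12)Q) = 7, so Q' = 356.
Then Pb = 700/3 − (5/12)·356 = 85 and Ps = 98/3 + (1/6)·356 = 92.
The subsidy expands output by 356 − 344 = 12 past the efficient level; on those units the gap between marginal cost and willingness to pay runs from 0 up to 7.
DWL = ½ × 7 × 12 = 42.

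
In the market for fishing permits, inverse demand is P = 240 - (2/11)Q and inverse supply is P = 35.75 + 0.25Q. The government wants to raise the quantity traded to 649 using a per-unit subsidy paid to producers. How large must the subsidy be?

Required subsidy s = 76 per unit

At Q = 649, from the demand curve buyers pay Pb = 240 − (2/11)·649 = 122; from the supply curve sellers need Ps = 35.75 + 0.25·649 = 198.
The subsidy must fill the gap: s = Ps − Pb = 198 − 122 = 76.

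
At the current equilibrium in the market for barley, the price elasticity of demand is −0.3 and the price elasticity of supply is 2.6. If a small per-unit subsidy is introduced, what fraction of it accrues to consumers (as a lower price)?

For a small subsidy around the equilibrium, the benefit split depends on the relative slopes, which at a point are proportional to the elasticities.
Buyer share = εs/(εs + |εd|) = 2.6/(2.6 + 0.3) = 26/29; seller share = |εd|/(εs + |εd|) = 3/29.

Consumer share = 26/29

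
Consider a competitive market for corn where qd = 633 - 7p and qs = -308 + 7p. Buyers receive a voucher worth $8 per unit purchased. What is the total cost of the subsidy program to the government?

Government cost = $1524

Pre-subsidy: 633 - 7p = -308 + 7p gives p* = 941/14, q* = 162.5.
With the rebate, buyers effectively pay pb = ps − 8, where ps is the price sellers receive.
Demand in terms of ps becomes qd = 633 − 7(ps − 8) = 689 - 7ps. Setting this equal to supply: 689 - 7ps = -308 + 7ps, so ps = 997/14.
Buyers pay pb = 997/14 − 8 = 885/14; q' = -308 + 7·(997/14) = 190.5.
Government outlay = subsidy × quantity = 8 × 190.5 = 1524.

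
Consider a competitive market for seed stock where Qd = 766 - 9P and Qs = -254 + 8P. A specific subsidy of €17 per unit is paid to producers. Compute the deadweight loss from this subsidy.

Pre-subsidy: 766 - 9P = -254 + 8P gives P* = 60, Q* = 226.
With the subsidy, sellers receive Ps = Pb + 17 for each unit, where Pb is the price buyers pay.
Supply in terms of Pb becomes Qs = -254 + 8(Pb + 17) = -118 + 8Pb. Setting this equal to demand: 766 - 9Pb = -118 + 8Pb, so Pb = 52.
Sellers receive Ps = 52 + 17 = 69; Q' = 766 − 9·52 = 298.
The subsidy expands output by 298 − 226 = 72 past the efficient level; on those units the gap between marginal cost and willingness to pay runs from 0 up to 17.
DWL = ½ × 17 × 72 = 612.

Deadweight loss = €612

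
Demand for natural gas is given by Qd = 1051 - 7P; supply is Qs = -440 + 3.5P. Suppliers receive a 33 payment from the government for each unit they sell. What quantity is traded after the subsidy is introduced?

Q' = 134

Pre-subsidy: 1051 - 7P = -440 + 3.5P gives P* = 142, Q* = 57.
With the subsidy, sellers receive Ps = Pb + 33 for each unit, where Pb is the price buyers pay.
Supply in terms of Pb becomes Qs = -440 + 3.5(Pb + 33) = -324.5 + 3.5Pb. Setting this equal to demand: 1051 - 7Pb = -324.5 + 3.5Pb, so Pb = 131.
Sellers receive Ps = 131 + 33 = 164; Q' = 1051 − 7·131 = 134.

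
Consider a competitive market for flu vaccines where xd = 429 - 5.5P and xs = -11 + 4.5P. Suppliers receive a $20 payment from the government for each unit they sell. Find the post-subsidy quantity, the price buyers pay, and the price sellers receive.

x' = 236.5; buyers pay $35; sellers receive $55

Pre-subsidy: 429 - 5.5P = -11 + 4.5P gives P* = 44, x* = 187.
With the subsidy, sellers receive Ps = Pb + 20 for each unit, where Pb is the price buyers pay.
Supply in terms of Pb becomes xs = -11 + 4.5(Pb + 20) = 79 + 4.5Pb. Setting this equal to demand: 429 - 5.5Pb = 79 + 4.5Pb, so Pb = 35.
Sellers receive Ps = 35 + 20 = 55; x' = 429 − 5.5·35 = 236.5.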